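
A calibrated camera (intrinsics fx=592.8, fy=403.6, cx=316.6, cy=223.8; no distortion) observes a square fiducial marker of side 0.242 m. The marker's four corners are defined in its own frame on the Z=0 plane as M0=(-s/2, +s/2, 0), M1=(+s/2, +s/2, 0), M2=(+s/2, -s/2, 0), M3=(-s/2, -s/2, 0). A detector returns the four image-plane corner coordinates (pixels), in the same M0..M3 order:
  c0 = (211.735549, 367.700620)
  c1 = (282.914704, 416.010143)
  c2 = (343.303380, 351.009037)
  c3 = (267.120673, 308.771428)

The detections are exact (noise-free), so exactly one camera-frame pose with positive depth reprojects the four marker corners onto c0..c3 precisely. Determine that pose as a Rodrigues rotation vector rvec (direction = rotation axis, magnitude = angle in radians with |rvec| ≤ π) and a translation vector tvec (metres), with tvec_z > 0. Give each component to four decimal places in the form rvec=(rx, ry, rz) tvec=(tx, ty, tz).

Intrinsics K: fx=592.8, fy=403.6, cx=316.6, cy=223.8
Marker side s = 0.242 m; corners in marker frame (Z=0):
  M0 = (-0.1210, +0.1210, 0)
  M1 = (+0.1210, +0.1210, 0)
  M2 = (+0.1210, -0.1210, 0)
  M3 = (-0.1210, -0.1210, 0)
Detected image corners:
  c0 = (211.735549, 367.700620) px
  c1 = (282.914704, 416.010143) px
  c2 = (343.303380, 351.009037) px
  c3 = (267.120673, 308.771428) px
Planar DLT: solve 8×8 A·h = b for H (H[2,2]=1):
  H  [+197.44102 -245.30010 +274.62464]
  H  [+47.20468 +246.86745 +359.72208]
  H  [-0.38750 -0.02383 +1.00000]
B = K⁻¹H; ‖b₁‖=0.742898, ‖b₂‖=0.742898; λ = 2/(‖b₁‖+‖b₂‖) = 1.346079, sign → tz>0 ⇒ λ=+1.346079
r₁ = λ·B[:,0] = (+0.72691,+0.44668,-0.52161); r₂ = λ·B[:,1] = (-0.53988,+0.84113,-0.03207)
r₃ = r₁×r₂ = (+0.42442,+0.30492,+0.85258); SVD([r₁ r₂ r₃]) → R = UVᵀ:
  R  [+0.72691 -0.53988 +0.42442]
  R  [+0.44668 +0.84113 +0.30492]
  R  [-0.52161 -0.03207 +0.85258]
t = (-0.09531, +0.45332, +1.34608) m
tr R = 2.420625; θ = arccos((tr R − 1)/2) = 0.780854 rad = 44.740°
axis k = ((R−Rᵀ)₃₂, (R−Rᵀ)₁₃, (R−Rᵀ)₂₁) / (2 sinθ) = (-0.239381, +0.672005, +0.700789)
rvec = θ·k = (-0.186922, +0.524738, +0.547214)

rvec=(-0.1869, 0.5247, 0.5472) tvec=(-0.0953, 0.4533, 1.3461)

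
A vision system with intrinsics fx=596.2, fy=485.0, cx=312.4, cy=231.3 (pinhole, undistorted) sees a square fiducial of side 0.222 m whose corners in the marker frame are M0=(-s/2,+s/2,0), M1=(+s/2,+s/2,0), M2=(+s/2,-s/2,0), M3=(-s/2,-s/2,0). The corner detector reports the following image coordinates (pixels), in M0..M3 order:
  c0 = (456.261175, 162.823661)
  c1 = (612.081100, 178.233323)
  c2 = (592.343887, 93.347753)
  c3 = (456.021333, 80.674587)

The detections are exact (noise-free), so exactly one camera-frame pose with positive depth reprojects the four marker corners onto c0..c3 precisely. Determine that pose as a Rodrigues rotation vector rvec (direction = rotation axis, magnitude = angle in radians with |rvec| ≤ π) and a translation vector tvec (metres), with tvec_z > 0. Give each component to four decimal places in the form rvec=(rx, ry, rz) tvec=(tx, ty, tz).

Intrinsics K: fx=596.2, fy=485.0, cx=312.4, cy=231.3
Marker side s = 0.222 m; corners in marker frame (Z=0):
  M0 = (-0.1110, +0.1110, 0)
  M1 = (+0.1110, +0.1110, 0)
  M2 = (+0.1110, -0.1110, 0)
  M3 = (-0.1110, -0.1110, 0)
Detected image corners:
  c0 = (456.261175, 162.823661) px
  c1 = (612.081100, 178.233323) px
  c2 = (592.343887, 93.347753) px
  c3 = (456.021333, 80.674587) px
Planar DLT: solve 8×8 A·h = b for H (H[2,2]=1):
  H  [+630.16715 -271.70351 +528.46393]
  H  [+56.78220 +299.16279 +125.96114]
  H  [-0.04705 -0.59804 +1.00000]
B = K⁻¹H; ‖b₁‖=1.091600, ‖b₂‖=1.091600; λ = 2/(‖b₁‖+‖b₂‖) = 0.916087, sign → tz>0 ⇒ λ=+0.916087
r₁ = λ·B[:,0] = (+0.99086,+0.12781,-0.04310); r₂ = λ·B[:,1] = (-0.13042,+0.82635,-0.54785)
r₃ = r₁×r₂ = (-0.03440,+0.54847,+0.83546); SVD([r₁ r₂ r₃]) → R = UVᵀ:
  R  [+0.99086 -0.13042 -0.03440]
  R  [+0.12781 +0.82635 +0.54847]
  R  [-0.04310 -0.54785 +0.83546]
t = (+0.33199, -0.19897, +0.91609) m
tr R = 2.652671; θ = arccos((tr R − 1)/2) = 0.598227 rad = 34.276°
axis k = ((R−Rᵀ)₃₂, (R−Rᵀ)₁₃, (R−Rᵀ)₂₁) / (2 sinθ) = (-0.973336, +0.007720, +0.229256)
rvec = θ·k = (-0.582276, +0.004618, +0.137147)

rvec=(-0.5823, 0.0046, 0.1371) tvec=(0.3320, -0.1990, 0.9161)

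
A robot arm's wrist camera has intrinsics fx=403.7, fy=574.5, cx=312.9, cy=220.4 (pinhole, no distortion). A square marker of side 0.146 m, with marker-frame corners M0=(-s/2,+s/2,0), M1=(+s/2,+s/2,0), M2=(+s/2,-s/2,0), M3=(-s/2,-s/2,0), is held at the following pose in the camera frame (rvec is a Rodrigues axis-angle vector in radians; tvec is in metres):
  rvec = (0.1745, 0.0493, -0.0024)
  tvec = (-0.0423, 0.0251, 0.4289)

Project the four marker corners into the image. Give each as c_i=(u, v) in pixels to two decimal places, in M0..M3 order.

Intrinsics K: fx=403.7, fy=574.5, cx=312.9, cy=220.4
Marker side s = 0.146 m; corners in marker frame (Z=0):
  M0 = (-0.0730, +0.0730, 0)
  M1 = (+0.0730, +0.0730, 0)
  M2 = (+0.0730, -0.0730, 0)
  M3 = (-0.0730, -0.0730, 0)
rvec = (0.1745, 0.0493, -0.0024), |rvec| = θ = 0.18135 rad = 10.390°
Rodrigues: sinθ=0.18035, 1−cosθ=0.01640; R = I + sinθ·[k]× + (1−cosθ)·[k]×²:
    [+0.99879 +0.00668 +0.04882]
    [+0.00190 +0.98481 -0.17360]
    [-0.04924 +0.17349 +0.98360]
t = (-0.0423, 0.0251, 0.4289) m
M0: Pc = R·M0+t = (-0.11472, +0.09685, +0.44516); u = 403.7·(-0.11472)/0.44516 + 312.9 = 208.8606, v = 574.5·(+0.09685)/0.44516 + 220.4 = 345.3930
M1: Pc = R·M1+t = (+0.03110, +0.09713, +0.43797); u = 403.7·(+0.03110)/0.43797 + 312.9 = 341.5653, v = 574.5·(+0.09713)/0.43797 + 220.4 = 347.8091
M2: Pc = R·M2+t = (+0.03012, -0.04665, +0.41264); u = 403.7·(+0.03012)/0.41264 + 312.9 = 342.3712, v = 574.5·(-0.04665)/0.41264 + 220.4 = 155.4480
M3: Pc = R·M3+t = (-0.11570, -0.04693, +0.41983); u = 403.7·(-0.11570)/0.41983 + 312.9 = 201.6465, v = 574.5·(-0.04693)/0.41983 + 220.4 = 156.1801

c0=(208.86, 345.39) c1=(341.57, 347.81) c2=(342.37, 155.45) c3=(201.65, 156.18)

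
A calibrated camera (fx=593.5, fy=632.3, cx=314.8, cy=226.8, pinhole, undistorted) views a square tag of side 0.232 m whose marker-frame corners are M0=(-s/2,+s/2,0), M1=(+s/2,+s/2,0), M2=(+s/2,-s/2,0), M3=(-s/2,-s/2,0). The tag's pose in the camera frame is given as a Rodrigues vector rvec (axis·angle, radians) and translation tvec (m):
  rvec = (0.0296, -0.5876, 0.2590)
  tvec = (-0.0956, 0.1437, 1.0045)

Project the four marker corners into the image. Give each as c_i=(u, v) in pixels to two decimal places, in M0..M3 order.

c0=(176.77, 381.53) c1=(297.11, 395.07) c2=(329.33, 261.28) c3=(214.71, 229.78)

Intrinsics K: fx=593.5, fy=632.3, cx=314.8, cy=226.8
Marker side s = 0.232 m; corners in marker frame (Z=0):
  M0 = (-0.1160, +0.1160, 0)
  M1 = (+0.1160, +0.1160, 0)
  M2 = (+0.1160, -0.1160, 0)
  M3 = (-0.1160, -0.1160, 0)
rvec = (0.0296, -0.5876, 0.2590), |rvec| = θ = 0.64283 rad = 36.831°
Rodrigues: sinθ=0.59946, 1−cosθ=0.19960; R = I + sinθ·[k]× + (1−cosθ)·[k]×²:
    [+0.80083 -0.24993 -0.54426]
    [+0.23313 +0.96718 -0.10111]
    [+0.55166 -0.04591 +0.83280]
t = (-0.0956, 0.1437, 1.0045) m
M0: Pc = R·M0+t = (-0.21749, +0.22885, +0.93518); u = 593.5·(-0.21749)/0.93518 + 314.8 = 176.7747, v = 632.3·(+0.22885)/0.93518 + 226.8 = 381.5310
M1: Pc = R·M1+t = (-0.03170, +0.28293, +1.06317); u = 593.5·(-0.03170)/1.06317 + 314.8 = 297.1061, v = 632.3·(+0.28293)/1.06317 + 226.8 = 395.0705
M2: Pc = R·M2+t = (+0.02629, +0.05855, +1.07382); u = 593.5·(+0.02629)/1.07382 + 314.8 = 329.3291, v = 632.3·(+0.05855)/1.07382 + 226.8 = 261.2764
M3: Pc = R·M3+t = (-0.15950, +0.00447, +0.94583); u = 593.5·(-0.15950)/0.94583 + 314.8 = 214.7128, v = 632.3·(+0.00447)/0.94583 + 226.8 = 229.7849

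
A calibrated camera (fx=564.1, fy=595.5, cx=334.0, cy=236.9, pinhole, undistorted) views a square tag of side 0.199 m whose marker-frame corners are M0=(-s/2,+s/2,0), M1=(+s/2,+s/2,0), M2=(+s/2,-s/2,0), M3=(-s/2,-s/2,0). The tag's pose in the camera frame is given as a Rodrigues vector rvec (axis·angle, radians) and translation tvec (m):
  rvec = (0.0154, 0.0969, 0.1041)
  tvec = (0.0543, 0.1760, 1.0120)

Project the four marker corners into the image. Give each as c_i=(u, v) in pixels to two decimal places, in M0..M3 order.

c0=(303.99, 390.82) c1=(414.05, 406.06) c2=(425.93, 288.95) c3=(315.22, 275.83)

Intrinsics K: fx=564.1, fy=595.5, cx=334.0, cy=236.9
Marker side s = 0.199 m; corners in marker frame (Z=0):
  M0 = (-0.0995, +0.0995, 0)
  M1 = (+0.0995, +0.0995, 0)
  M2 = (+0.0995, -0.0995, 0)
  M3 = (-0.0995, -0.0995, 0)
rvec = (0.0154, 0.0969, 0.1041), |rvec| = θ = 0.14305 rad = 8.196°
Rodrigues: sinθ=0.14256, 1−cosθ=0.01021; R = I + sinθ·[k]× + (1−cosθ)·[k]×²:
    [+0.98990 -0.10300 +0.09737]
    [+0.10449 +0.99447 -0.01031]
    [-0.09577 +0.02038 +0.99519]
t = (0.0543, 0.1760, 1.0120) m
M0: Pc = R·M0+t = (-0.05444, +0.26455, +1.02356); u = 564.1·(-0.05444)/1.02356 + 334.0 = 303.9950, v = 595.5·(+0.26455)/1.02356 + 236.9 = 390.8156
M1: Pc = R·M1+t = (+0.14255, +0.28535, +1.00450); u = 564.1·(+0.14255)/1.00450 + 334.0 = 414.0506, v = 595.5·(+0.28535)/1.00450 + 236.9 = 406.0629
M2: Pc = R·M2+t = (+0.16304, +0.08745, +1.00044); u = 564.1·(+0.16304)/1.00044 + 334.0 = 425.9324, v = 595.5·(+0.08745)/1.00044 + 236.9 = 288.9515
M3: Pc = R·M3+t = (-0.03395, +0.06665, +1.01950); u = 564.1·(-0.03395)/1.01950 + 334.0 = 315.2168, v = 595.5·(+0.06665)/1.01950 + 236.9 = 275.8328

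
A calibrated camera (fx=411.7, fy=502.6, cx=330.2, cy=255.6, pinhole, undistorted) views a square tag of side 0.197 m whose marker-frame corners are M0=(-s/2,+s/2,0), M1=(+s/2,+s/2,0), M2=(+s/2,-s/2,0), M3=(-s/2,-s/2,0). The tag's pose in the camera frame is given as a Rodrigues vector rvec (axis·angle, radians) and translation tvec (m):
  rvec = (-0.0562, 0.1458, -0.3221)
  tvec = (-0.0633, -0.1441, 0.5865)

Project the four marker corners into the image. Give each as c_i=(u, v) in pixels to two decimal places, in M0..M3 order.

c0=(243.23, 239.17) c1=(373.70, 182.50) c2=(329.11, 23.05) c3=(203.88, 85.19)

Intrinsics K: fx=411.7, fy=502.6, cx=330.2, cy=255.6
Marker side s = 0.197 m; corners in marker frame (Z=0):
  M0 = (-0.0985, +0.0985, 0)
  M1 = (+0.0985, +0.0985, 0)
  M2 = (+0.0985, -0.0985, 0)
  M3 = (-0.0985, -0.0985, 0)
rvec = (-0.0562, 0.1458, -0.3221), |rvec| = θ = 0.35800 rad = 20.512°
Rodrigues: sinθ=0.35040, 1−cosθ=0.06340; R = I + sinθ·[k]× + (1−cosθ)·[k]×²:
    [+0.93816 +0.31121 +0.15166]
    [-0.31932 +0.94712 +0.03178]
    [-0.13375 -0.07824 +0.98792]
t = (-0.0633, -0.1441, 0.5865) m
M0: Pc = R·M0+t = (-0.12505, -0.01936, +0.59197); u = 411.7·(-0.12505)/0.59197 + 330.2 = 243.2273, v = 502.6·(-0.01936)/0.59197 + 255.6 = 239.1658
M1: Pc = R·M1+t = (+0.05976, -0.08226, +0.56562); u = 411.7·(+0.05976)/0.56562 + 330.2 = 373.7001, v = 502.6·(-0.08226)/0.56562 + 255.6 = 182.5034
M2: Pc = R·M2+t = (-0.00155, -0.26884, +0.58103); u = 411.7·(-0.00155)/0.58103 + 330.2 = 329.1051, v = 502.6·(-0.26884)/0.58103 + 255.6 = 23.0470
M3: Pc = R·M3+t = (-0.18636, -0.20594, +0.60738); u = 411.7·(-0.18636)/0.60738 + 330.2 = 203.8778, v = 502.6·(-0.20594)/0.60738 + 255.6 = 85.1888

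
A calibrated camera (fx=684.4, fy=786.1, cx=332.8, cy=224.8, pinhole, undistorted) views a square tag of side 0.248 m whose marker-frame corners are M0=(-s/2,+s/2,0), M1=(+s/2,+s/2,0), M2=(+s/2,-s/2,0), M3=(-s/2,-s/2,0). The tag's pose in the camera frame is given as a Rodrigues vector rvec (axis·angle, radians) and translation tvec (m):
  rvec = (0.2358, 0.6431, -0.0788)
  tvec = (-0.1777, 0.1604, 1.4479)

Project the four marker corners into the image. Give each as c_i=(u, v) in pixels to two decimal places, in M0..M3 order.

c0=(218.34, 367.48) c1=(303.09, 382.75) c2=(283.72, 248.16) c3=(198.20, 245.81)

Intrinsics K: fx=684.4, fy=786.1, cx=332.8, cy=224.8
Marker side s = 0.248 m; corners in marker frame (Z=0):
  M0 = (-0.1240, +0.1240, 0)
  M1 = (+0.1240, +0.1240, 0)
  M2 = (+0.1240, -0.1240, 0)
  M3 = (-0.1240, -0.1240, 0)
rvec = (0.2358, 0.6431, -0.0788), |rvec| = θ = 0.68948 rad = 39.505°
Rodrigues: sinθ=0.63614, 1−cosθ=0.22843; R = I + sinθ·[k]× + (1−cosθ)·[k]×²:
    [+0.79829 +0.14557 +0.58442]
    [+0.00016 +0.97030 -0.24191]
    [-0.60227 +0.19321 +0.77456]
t = (-0.1777, 0.1604, 1.4479) m
M0: Pc = R·M0+t = (-0.25864, +0.28070, +1.54654); u = 684.4·(-0.25864)/1.54654 + 332.8 = 218.3434, v = 786.1·(+0.28070)/1.54654 + 224.8 = 367.4773
M1: Pc = R·M1+t = (-0.06066, +0.28074, +1.39718); u = 684.4·(-0.06066)/1.39718 + 332.8 = 303.0853, v = 786.1·(+0.28074)/1.39718 + 224.8 = 382.7526
M2: Pc = R·M2+t = (-0.09676, +0.04010, +1.34926); u = 684.4·(-0.09676)/1.34926 + 332.8 = 283.7182, v = 786.1·(+0.04010)/1.34926 + 224.8 = 248.1646
M3: Pc = R·M3+t = (-0.29474, +0.04006, +1.49862); u = 684.4·(-0.29474)/1.49862 + 332.8 = 198.1972, v = 786.1·(+0.04006)/1.49862 + 224.8 = 245.8149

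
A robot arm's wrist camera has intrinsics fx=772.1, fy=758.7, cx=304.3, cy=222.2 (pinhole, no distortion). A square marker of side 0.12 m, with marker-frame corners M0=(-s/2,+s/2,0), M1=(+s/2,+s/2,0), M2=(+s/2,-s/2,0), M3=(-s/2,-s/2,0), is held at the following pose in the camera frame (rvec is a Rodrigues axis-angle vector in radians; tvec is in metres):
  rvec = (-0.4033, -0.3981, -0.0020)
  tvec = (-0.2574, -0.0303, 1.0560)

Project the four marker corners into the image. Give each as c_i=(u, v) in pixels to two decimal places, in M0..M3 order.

Intrinsics K: fx=772.1, fy=758.7, cx=304.3, cy=222.2
Marker side s = 0.12 m; corners in marker frame (Z=0):
  M0 = (-0.0600, +0.0600, 0)
  M1 = (+0.0600, +0.0600, 0)
  M2 = (+0.0600, -0.0600, 0)
  M3 = (-0.0600, -0.0600, 0)
rvec = (-0.4033, -0.3981, -0.0020), |rvec| = θ = 0.56669 rad = 32.469°
Rodrigues: sinθ=0.53684, 1−cosθ=0.15632; R = I + sinθ·[k]× + (1−cosθ)·[k]×²:
    [+0.92285 +0.08005 -0.37674]
    [+0.07626 +0.92083 +0.38245]
    [+0.37752 -0.38167 +0.84368]
t = (-0.2574, -0.0303, 1.0560) m
M0: Pc = R·M0+t = (-0.30797, +0.02037, +1.01045); u = 772.1·(-0.30797)/1.01045 + 304.3 = 68.9763, v = 758.7·(+0.02037)/1.01045 + 222.2 = 237.4980
M1: Pc = R·M1+t = (-0.19723, +0.02952, +1.05575); u = 772.1·(-0.19723)/1.05575 + 304.3 = 160.0632, v = 758.7·(+0.02952)/1.05575 + 222.2 = 243.4177
M2: Pc = R·M2+t = (-0.20683, -0.08097, +1.10155); u = 772.1·(-0.20683)/1.10155 + 304.3 = 159.3276, v = 758.7·(-0.08097)/1.10155 + 222.2 = 166.4286
M3: Pc = R·M3+t = (-0.31757, -0.09012, +1.05625); u = 772.1·(-0.31757)/1.05625 + 304.3 = 72.1588, v = 758.7·(-0.09012)/1.05625 + 222.2 = 157.4635

c0=(68.98, 237.50) c1=(160.06, 243.42) c2=(159.33, 166.43) c3=(72.16, 157.46)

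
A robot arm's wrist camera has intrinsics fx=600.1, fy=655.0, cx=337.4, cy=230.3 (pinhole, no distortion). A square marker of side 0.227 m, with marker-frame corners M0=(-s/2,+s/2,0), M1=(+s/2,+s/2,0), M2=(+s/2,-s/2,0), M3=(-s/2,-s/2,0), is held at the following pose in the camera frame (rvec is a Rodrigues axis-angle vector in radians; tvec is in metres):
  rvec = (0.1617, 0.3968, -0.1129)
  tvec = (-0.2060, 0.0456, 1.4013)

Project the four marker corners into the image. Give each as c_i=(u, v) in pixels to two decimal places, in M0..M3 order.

Intrinsics K: fx=600.1, fy=655.0, cx=337.4, cy=230.3
Marker side s = 0.227 m; corners in marker frame (Z=0):
  M0 = (-0.1135, +0.1135, 0)
  M1 = (+0.1135, +0.1135, 0)
  M2 = (+0.1135, -0.1135, 0)
  M3 = (-0.1135, -0.1135, 0)
rvec = (0.1617, 0.3968, -0.1129), |rvec| = θ = 0.44311 rad = 25.388°
Rodrigues: sinθ=0.42875, 1−cosθ=0.09658; R = I + sinθ·[k]× + (1−cosθ)·[k]×²:
    [+0.91628 +0.14080 +0.37496]
    [-0.07768 +0.98087 -0.17850]
    [-0.39292 +0.13442 +0.90969]
t = (-0.2060, 0.0456, 1.4013) m
M0: Pc = R·M0+t = (-0.29402, +0.16575, +1.46115); u = 600.1·(-0.29402)/1.46115 + 337.4 = 216.6462, v = 655.0·(+0.16575)/1.46115 + 230.3 = 304.5997
M1: Pc = R·M1+t = (-0.08602, +0.14811, +1.37196); u = 600.1·(-0.08602)/1.37196 + 337.4 = 299.7743, v = 655.0·(+0.14811)/1.37196 + 230.3 = 301.0114
M2: Pc = R·M2+t = (-0.11798, -0.07455, +1.34145); u = 600.1·(-0.11798)/1.34145 + 337.4 = 284.6201, v = 655.0·(-0.07455)/1.34145 + 230.3 = 193.9010
M3: Pc = R·M3+t = (-0.32598, -0.05691, +1.43064); u = 600.1·(-0.32598)/1.43064 + 337.4 = 200.6638, v = 655.0·(-0.05691)/1.43064 + 230.3 = 204.2437

c0=(216.65, 304.60) c1=(299.77, 301.01) c2=(284.62, 193.90) c3=(200.66, 204.24)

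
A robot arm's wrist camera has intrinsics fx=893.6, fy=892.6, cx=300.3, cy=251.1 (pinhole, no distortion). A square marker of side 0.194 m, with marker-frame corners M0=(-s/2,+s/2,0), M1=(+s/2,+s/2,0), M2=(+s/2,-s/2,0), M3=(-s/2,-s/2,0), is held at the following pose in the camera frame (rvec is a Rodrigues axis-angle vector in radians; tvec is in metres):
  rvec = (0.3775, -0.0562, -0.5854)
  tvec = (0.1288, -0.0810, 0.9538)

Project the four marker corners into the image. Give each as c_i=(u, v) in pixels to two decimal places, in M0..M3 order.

c0=(389.44, 293.00) c1=(537.36, 196.80) c2=(455.30, 47.16) c3=(297.03, 152.40)

Intrinsics K: fx=893.6, fy=892.6, cx=300.3, cy=251.1
Marker side s = 0.194 m; corners in marker frame (Z=0):
  M0 = (-0.0970, +0.0970, 0)
  M1 = (+0.0970, +0.0970, 0)
  M2 = (+0.0970, -0.0970, 0)
  M3 = (-0.0970, -0.0970, 0)
rvec = (0.3775, -0.0562, -0.5854), |rvec| = θ = 0.69883 rad = 40.040°
Rodrigues: sinθ=0.64332, 1−cosθ=0.23440; R = I + sinθ·[k]× + (1−cosθ)·[k]×²:
    [+0.83400 +0.52872 -0.15781]
    [-0.54909 +0.76711 -0.33172]
    [-0.05433 +0.36331 +0.93008]
t = (0.1288, -0.0810, 0.9538) m
M0: Pc = R·M0+t = (+0.09919, +0.04667, +0.99431); u = 893.6·(+0.09919)/0.99431 + 300.3 = 389.4415, v = 892.6·(+0.04667)/0.99431 + 251.1 = 292.9972
M1: Pc = R·M1+t = (+0.26098, -0.05985, +0.98377); u = 893.6·(+0.26098)/0.98377 + 300.3 = 537.3624, v = 892.6·(-0.05985)/0.98377 + 251.1 = 196.7954
M2: Pc = R·M2+t = (+0.15841, -0.20867, +0.91329); u = 893.6·(+0.15841)/0.91329 + 300.3 = 455.2969, v = 892.6·(-0.20867)/0.91329 + 251.1 = 47.1557
M3: Pc = R·M3+t = (-0.00338, -0.10215, +0.92383); u = 893.6·(-0.00338)/0.92383 + 300.3 = 297.0271, v = 892.6·(-0.10215)/0.92383 + 251.1 = 152.4043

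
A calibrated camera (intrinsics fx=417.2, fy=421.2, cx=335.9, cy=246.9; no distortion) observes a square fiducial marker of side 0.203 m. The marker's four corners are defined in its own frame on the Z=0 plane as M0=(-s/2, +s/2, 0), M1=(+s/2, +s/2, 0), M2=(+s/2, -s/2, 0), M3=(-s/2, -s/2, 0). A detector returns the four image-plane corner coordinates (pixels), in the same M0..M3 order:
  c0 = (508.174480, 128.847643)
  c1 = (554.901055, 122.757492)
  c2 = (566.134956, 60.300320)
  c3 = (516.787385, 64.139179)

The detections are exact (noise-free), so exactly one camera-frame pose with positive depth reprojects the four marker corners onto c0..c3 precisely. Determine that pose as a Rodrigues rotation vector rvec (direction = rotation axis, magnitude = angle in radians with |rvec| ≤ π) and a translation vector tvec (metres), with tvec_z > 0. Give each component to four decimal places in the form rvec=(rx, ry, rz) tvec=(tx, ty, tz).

rvec=(0.4443, -0.3256, -0.1215) tvec=(0.6845, -0.5127, 1.4213)

Intrinsics K: fx=417.2, fy=421.2, cx=335.9, cy=246.9
Marker side s = 0.203 m; corners in marker frame (Z=0):
  M0 = (-0.1015, +0.1015, 0)
  M1 = (+0.1015, +0.1015, 0)
  M2 = (+0.1015, -0.1015, 0)
  M3 = (-0.1015, -0.1015, 0)
Detected image corners:
  c0 = (508.174480, 128.847643) px
  c1 = (554.901055, 122.757492) px
  c2 = (566.134956, 60.300320) px
  c3 = (516.787385, 64.139179) px
Planar DLT: solve 8×8 A·h = b for H (H[2,2]=1):
  H  [+342.98665 +117.19706 +536.82763]
  H  [-5.95856 +342.22933 +94.96081]
  H  [+0.19861 +0.30981 +1.00000]
B = K⁻¹H; ‖b₁‖=0.703573, ‖b₂‖=0.703573; λ = 2/(‖b₁‖+‖b₂‖) = 1.421317, sign → tz>0 ⇒ λ=+1.421317
r₁ = λ·B[:,0] = (+0.94121,-0.18558,+0.28229); r₂ = λ·B[:,1] = (+0.04474,+0.89672,+0.44033)
r₃ = r₁×r₂ = (-0.33485,-0.40182,+0.85230); SVD([r₁ r₂ r₃]) → R = UVᵀ:
  R  [+0.94121 +0.04474 -0.33485]
  R  [-0.18558 +0.89672 -0.40182]
  R  [+0.28229 +0.44033 +0.85230]
t = (+0.68452, -0.51271, +1.42132) m
tr R = 2.690232; θ = arccos((tr R − 1)/2) = 0.564015 rad = 32.316°
axis k = ((R−Rᵀ)₃₂, (R−Rᵀ)₁₃, (R−Rᵀ)₂₁) / (2 sinθ) = (+0.787668, -0.577211, -0.215420)
rvec = θ·k = (+0.444256, -0.325556, -0.121500)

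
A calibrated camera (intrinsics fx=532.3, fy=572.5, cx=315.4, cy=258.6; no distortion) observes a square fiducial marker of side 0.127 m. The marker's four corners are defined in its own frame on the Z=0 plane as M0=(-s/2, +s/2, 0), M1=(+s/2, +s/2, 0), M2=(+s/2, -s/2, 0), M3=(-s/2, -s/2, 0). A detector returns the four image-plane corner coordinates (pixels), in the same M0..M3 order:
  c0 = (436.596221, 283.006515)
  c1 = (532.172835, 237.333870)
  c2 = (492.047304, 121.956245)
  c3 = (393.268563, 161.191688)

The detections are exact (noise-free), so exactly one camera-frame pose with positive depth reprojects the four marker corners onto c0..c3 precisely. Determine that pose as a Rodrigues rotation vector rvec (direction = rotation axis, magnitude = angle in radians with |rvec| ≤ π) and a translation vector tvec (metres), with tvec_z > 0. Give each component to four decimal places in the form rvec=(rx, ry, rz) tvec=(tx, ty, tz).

rvec=(-0.0117, -0.2657, -0.3756) tvec=(0.1611, -0.0582, 0.5733)

Intrinsics K: fx=532.3, fy=572.5, cx=315.4, cy=258.6
Marker side s = 0.127 m; corners in marker frame (Z=0):
  M0 = (-0.0635, +0.0635, 0)
  M1 = (+0.0635, +0.0635, 0)
  M2 = (+0.0635, -0.0635, 0)
  M3 = (-0.0635, -0.0635, 0)
Detected image corners:
  c0 = (436.596221, 283.006515) px
  c1 = (532.172835, 237.333870) px
  c2 = (492.047304, 121.956245) px
  c3 = (393.268563, 161.191688) px
Planar DLT: solve 8×8 A·h = b for H (H[2,2]=1):
  H  [+974.15184 +358.70697 +464.99980]
  H  [-243.80602 +946.32560 +200.51210]
  H  [+0.45095 +0.06583 +1.00000]
B = K⁻¹H; ‖b₁‖=1.744219, ‖b₂‖=1.744219; λ = 2/(‖b₁‖+‖b₂‖) = 0.573323, sign → tz>0 ⇒ λ=+0.573323
r₁ = λ·B[:,0] = (+0.89603,-0.36094,+0.25854); r₂ = λ·B[:,1] = (+0.36399,+0.93064,+0.03774)
r₃ = r₁×r₂ = (-0.25423,+0.06029,+0.96526); SVD([r₁ r₂ r₃]) → R = UVᵀ:
  R  [+0.89603 +0.36399 -0.25423]
  R  [-0.36094 +0.93064 +0.06029]
  R  [+0.25854 +0.03774 +0.96526]
t = (+0.16113, -0.05817, +0.57332) m
tr R = 2.791936; θ = arccos((tr R − 1)/2) = 0.460190 rad = 26.367°
axis k = ((R−Rᵀ)₃₂, (R−Rᵀ)₁₃, (R−Rᵀ)₂₁) / (2 sinθ) = (-0.025387, -0.577291, -0.816144)
rvec = θ·k = (-0.011683, -0.265664, -0.375582)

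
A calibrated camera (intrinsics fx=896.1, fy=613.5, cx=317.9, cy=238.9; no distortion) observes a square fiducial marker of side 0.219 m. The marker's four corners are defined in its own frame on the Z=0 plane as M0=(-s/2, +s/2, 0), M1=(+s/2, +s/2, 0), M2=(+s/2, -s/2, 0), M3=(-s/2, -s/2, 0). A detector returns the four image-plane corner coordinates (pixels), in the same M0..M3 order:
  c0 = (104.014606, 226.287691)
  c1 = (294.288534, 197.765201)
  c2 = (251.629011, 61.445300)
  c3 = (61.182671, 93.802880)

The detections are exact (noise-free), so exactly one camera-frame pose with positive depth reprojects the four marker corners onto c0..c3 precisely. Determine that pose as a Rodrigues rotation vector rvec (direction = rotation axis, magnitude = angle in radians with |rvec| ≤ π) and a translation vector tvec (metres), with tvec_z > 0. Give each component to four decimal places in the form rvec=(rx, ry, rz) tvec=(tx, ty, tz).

Intrinsics K: fx=896.1, fy=613.5, cx=317.9, cy=238.9
Marker side s = 0.219 m; corners in marker frame (Z=0):
  M0 = (-0.1095, +0.1095, 0)
  M1 = (+0.1095, +0.1095, 0)
  M2 = (+0.1095, -0.1095, 0)
  M3 = (-0.1095, -0.1095, 0)
Detected image corners:
  c0 = (104.014606, 226.287691) px
  c1 = (294.288534, 197.765201) px
  c2 = (251.629011, 61.445300) px
  c3 = (61.182671, 93.802880) px
Planar DLT: solve 8×8 A·h = b for H (H[2,2]=1):
  H  [+847.33897 +200.84062 +176.57013]
  H  [-156.79268 +618.19353 +145.26425]
  H  [-0.12310 +0.03178 +1.00000]
B = K⁻¹H; ‖b₁‖=1.018279, ‖b₂‖=1.018279; λ = 2/(‖b₁‖+‖b₂‖) = 0.982050, sign → tz>0 ⇒ λ=+0.982050
r₁ = λ·B[:,0] = (+0.97150,-0.20391,-0.12089); r₂ = λ·B[:,1] = (+0.20903,+0.97741,+0.03121)
r₃ = r₁×r₂ = (+0.11179,-0.05559,+0.99218); SVD([r₁ r₂ r₃]) → R = UVᵀ:
  R  [+0.97150 +0.20903 +0.11179]
  R  [-0.20391 +0.97741 -0.05559]
  R  [-0.12089 +0.03121 +0.99218]
t = (-0.15489, -0.14989, +0.98205) m
tr R = 2.941084; θ = arccos((tr R − 1)/2) = 0.243327 rad = 13.942°
axis k = ((R−Rᵀ)₃₂, (R−Rᵀ)₁₃, (R−Rᵀ)₂₁) / (2 sinθ) = (+0.180120, +0.482874, -0.856965)
rvec = θ·k = (+0.043828, +0.117496, -0.208523)

rvec=(0.0438, 0.1175, -0.2085) tvec=(-0.1549, -0.1499, 0.9820)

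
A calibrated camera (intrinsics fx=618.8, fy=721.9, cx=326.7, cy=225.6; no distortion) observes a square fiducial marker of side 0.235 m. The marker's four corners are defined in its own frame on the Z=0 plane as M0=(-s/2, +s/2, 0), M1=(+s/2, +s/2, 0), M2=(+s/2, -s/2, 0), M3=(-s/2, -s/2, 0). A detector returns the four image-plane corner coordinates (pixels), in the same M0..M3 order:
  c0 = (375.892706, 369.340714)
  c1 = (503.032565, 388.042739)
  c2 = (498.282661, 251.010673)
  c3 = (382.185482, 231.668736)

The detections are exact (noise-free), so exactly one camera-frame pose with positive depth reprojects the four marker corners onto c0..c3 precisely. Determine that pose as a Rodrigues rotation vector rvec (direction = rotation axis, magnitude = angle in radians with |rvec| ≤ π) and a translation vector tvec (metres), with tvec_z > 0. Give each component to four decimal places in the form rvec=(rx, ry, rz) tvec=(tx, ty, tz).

rvec=(-0.4603, -0.1166, 0.1189) tvec=(0.2137, 0.1311, 1.1632)

Intrinsics K: fx=618.8, fy=721.9, cx=326.7, cy=225.6
Marker side s = 0.235 m; corners in marker frame (Z=0):
  M0 = (-0.1175, +0.1175, 0)
  M1 = (+0.1175, +0.1175, 0)
  M2 = (+0.1175, -0.1175, 0)
  M3 = (-0.1175, -0.1175, 0)
Detected image corners:
  c0 = (375.892706, 369.340714) px
  c1 = (503.032565, 388.042739) px
  c2 = (498.282661, 251.010673) px
  c3 = (382.185482, 231.668736) px
Planar DLT: solve 8×8 A·h = b for H (H[2,2]=1):
  H  [+548.68790 -172.82159 +440.38936]
  H  [+103.72116 +464.82731 +306.98354]
  H  [+0.07327 -0.38591 +1.00000]
B = K⁻¹H; ‖b₁‖=0.859699, ‖b₂‖=0.859699; λ = 2/(‖b₁‖+‖b₂‖) = 1.163197, sign → tz>0 ⇒ λ=+1.163197
r₁ = λ·B[:,0] = (+0.98641,+0.14049,+0.08523); r₂ = λ·B[:,1] = (-0.08787,+0.88926,-0.44889)
r₃ = r₁×r₂ = (-0.13885,+0.43530,+0.88951); SVD([r₁ r₂ r₃]) → R = UVᵀ:
  R  [+0.98641 -0.08787 -0.13885]
  R  [+0.14049 +0.88926 +0.43530]
  R  [+0.08523 -0.44889 +0.88951]
t = (+0.21371, +0.13113, +1.16320) m
tr R = 2.765179; θ = arccos((tr R − 1)/2) = 0.489455 rad = 28.044°
axis k = ((R−Rᵀ)₃₂, (R−Rᵀ)₁₃, (R−Rᵀ)₂₁) / (2 sinθ) = (-0.940332, -0.238311, +0.242863)
rvec = θ·k = (-0.460250, -0.116642, +0.118871)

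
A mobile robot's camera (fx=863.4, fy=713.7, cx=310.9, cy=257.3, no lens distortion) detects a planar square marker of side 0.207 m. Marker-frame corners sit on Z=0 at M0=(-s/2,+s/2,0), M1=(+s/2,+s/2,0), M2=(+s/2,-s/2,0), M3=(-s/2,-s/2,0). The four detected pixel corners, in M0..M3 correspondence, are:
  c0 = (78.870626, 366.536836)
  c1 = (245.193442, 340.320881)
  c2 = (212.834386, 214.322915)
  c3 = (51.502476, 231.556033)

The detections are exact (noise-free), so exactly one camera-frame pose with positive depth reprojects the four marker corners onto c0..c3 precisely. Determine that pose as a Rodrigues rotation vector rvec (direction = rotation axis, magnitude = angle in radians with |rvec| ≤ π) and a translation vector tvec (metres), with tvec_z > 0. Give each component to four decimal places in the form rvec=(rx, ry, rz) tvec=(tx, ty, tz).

rvec=(-0.2569, -0.3112, -0.1907) tvec=(-0.2034, 0.0445, 1.0871)

Intrinsics K: fx=863.4, fy=713.7, cx=310.9, cy=257.3
Marker side s = 0.207 m; corners in marker frame (Z=0):
  M0 = (-0.1035, +0.1035, 0)
  M1 = (+0.1035, +0.1035, 0)
  M2 = (+0.1035, -0.1035, 0)
  M3 = (-0.1035, -0.1035, 0)
Detected image corners:
  c0 = (78.870626, 366.536836) px
  c1 = (245.193442, 340.320881) px
  c2 = (212.834386, 214.322915) px
  c3 = (51.502476, 231.556033) px
Planar DLT: solve 8×8 A·h = b for H (H[2,2]=1):
  H  [+835.16539 +114.97568 +149.32336]
  H  [-18.33436 +571.59343 +286.48618]
  H  [+0.29898 -0.20167 +1.00000]
B = K⁻¹H; ‖b₁‖=0.919883, ‖b₂‖=0.919883; λ = 2/(‖b₁‖+‖b₂‖) = 1.087095, sign → tz>0 ⇒ λ=+1.087095
r₁ = λ·B[:,0] = (+0.93451,-0.14510,+0.32502); r₂ = λ·B[:,1] = (+0.22371,+0.94968,-0.21924)
r₃ = r₁×r₂ = (-0.27686,+0.27759,+0.91994); SVD([r₁ r₂ r₃]) → R = UVᵀ:
  R  [+0.93451 +0.22371 -0.27686]
  R  [-0.14510 +0.94968 +0.27759]
  R  [+0.32502 -0.21924 +0.91994]
t = (-0.20344, +0.04446, +1.08709) m
tr R = 2.804130; θ = arccos((tr R − 1)/2) = 0.446266 rad = 25.569°
axis k = ((R−Rᵀ)₃₂, (R−Rᵀ)₁₃, (R−Rᵀ)₂₁) / (2 sinθ) = (-0.575562, -0.697264, -0.427260)
rvec = θ·k = (-0.256854, -0.311165, -0.190672)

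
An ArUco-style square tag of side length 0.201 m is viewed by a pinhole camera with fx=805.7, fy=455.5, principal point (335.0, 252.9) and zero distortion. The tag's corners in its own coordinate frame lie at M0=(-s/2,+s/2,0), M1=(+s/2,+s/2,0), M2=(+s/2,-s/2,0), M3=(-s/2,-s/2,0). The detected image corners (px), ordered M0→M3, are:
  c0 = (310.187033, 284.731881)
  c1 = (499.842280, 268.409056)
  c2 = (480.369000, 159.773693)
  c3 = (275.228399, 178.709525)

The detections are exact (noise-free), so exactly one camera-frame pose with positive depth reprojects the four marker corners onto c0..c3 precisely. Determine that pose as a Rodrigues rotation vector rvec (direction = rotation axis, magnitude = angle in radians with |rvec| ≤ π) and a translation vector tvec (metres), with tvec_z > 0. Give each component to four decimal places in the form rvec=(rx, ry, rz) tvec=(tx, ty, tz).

Intrinsics K: fx=805.7, fy=455.5, cx=335.0, cy=252.9
Marker side s = 0.201 m; corners in marker frame (Z=0):
  M0 = (-0.1005, +0.1005, 0)
  M1 = (+0.1005, +0.1005, 0)
  M2 = (+0.1005, -0.1005, 0)
  M3 = (-0.1005, -0.1005, 0)
Detected image corners:
  c0 = (310.187033, 284.731881) px
  c1 = (499.842280, 268.409056) px
  c2 = (480.369000, 159.773693) px
  c3 = (275.228399, 178.709525) px
Planar DLT: solve 8×8 A·h = b for H (H[2,2]=1):
  H  [+958.71593 +291.38776 +391.39791]
  H  [-99.87609 +622.64850 +225.10181]
  H  [-0.05575 +0.39797 +1.00000]
B = K⁻¹H; ‖b₁‖=1.228893, ‖b₂‖=1.228893; λ = 2/(‖b₁‖+‖b₂‖) = 0.813740, sign → tz>0 ⇒ λ=+0.813740
r₁ = λ·B[:,0] = (+0.98715,-0.15324,-0.04537); r₂ = λ·B[:,1] = (+0.15964,+0.93254,+0.32385)
r₃ = r₁×r₂ = (-0.00732,-0.32693,+0.94502); SVD([r₁ r₂ r₃]) → R = UVᵀ:
  R  [+0.98715 +0.15964 -0.00732]
  R  [-0.15324 +0.93254 -0.32693]
  R  [-0.04537 +0.32385 +0.94502]
t = (+0.05696, -0.04966, +0.81374) m
tr R = 2.864712; θ = arccos((tr R − 1)/2) = 0.369921 rad = 21.195°
axis k = ((R−Rᵀ)₃₂, (R−Rᵀ)₁₃, (R−Rᵀ)₂₁) / (2 sinθ) = (+0.899999, +0.052627, -0.432704)
rvec = θ·k = (+0.332928, +0.019468, -0.160066)

rvec=(0.3329, 0.0195, -0.1601) tvec=(0.0570, -0.0497, 0.8137)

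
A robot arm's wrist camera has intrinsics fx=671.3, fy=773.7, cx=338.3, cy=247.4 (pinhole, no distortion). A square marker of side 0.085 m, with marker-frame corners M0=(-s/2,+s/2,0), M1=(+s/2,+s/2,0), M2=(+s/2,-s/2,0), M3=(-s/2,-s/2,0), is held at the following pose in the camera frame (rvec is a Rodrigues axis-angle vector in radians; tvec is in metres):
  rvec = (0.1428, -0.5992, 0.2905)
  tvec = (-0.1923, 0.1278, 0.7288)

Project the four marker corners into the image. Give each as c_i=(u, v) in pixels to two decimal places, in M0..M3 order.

c0=(111.29, 420.98) c1=(185.39, 429.57) c2=(208.09, 347.42) c3=(135.13, 333.08)

Intrinsics K: fx=671.3, fy=773.7, cx=338.3, cy=247.4
Marker side s = 0.085 m; corners in marker frame (Z=0):
  M0 = (-0.0425, +0.0425, 0)
  M1 = (+0.0425, +0.0425, 0)
  M2 = (+0.0425, -0.0425, 0)
  M3 = (-0.0425, -0.0425, 0)
rvec = (0.1428, -0.5992, 0.2905), |rvec| = θ = 0.68105 rad = 39.021°
Rodrigues: sinθ=0.62961, 1−cosθ=0.22308; R = I + sinθ·[k]× + (1−cosθ)·[k]×²:
    [+0.78672 -0.30971 -0.53399]
    [+0.22740 +0.94960 -0.21574]
    [+0.57389 +0.04829 +0.81750]
t = (-0.1923, 0.1278, 0.7288) m
M0: Pc = R·M0+t = (-0.23890, +0.15849, +0.70646); u = 671.3·(-0.23890)/0.70646 + 338.3 = 111.2919, v = 773.7·(+0.15849)/0.70646 + 247.4 = 420.9782
M1: Pc = R·M1+t = (-0.17203, +0.17782, +0.75524); u = 671.3·(-0.17203)/0.75524 + 338.3 = 185.3932, v = 773.7·(+0.17782)/0.75524 + 247.4 = 429.5685
M2: Pc = R·M2+t = (-0.14570, +0.09711, +0.75114); u = 671.3·(-0.14570)/0.75114 + 338.3 = 208.0851, v = 773.7·(+0.09711)/0.75114 + 247.4 = 347.4233
M3: Pc = R·M3+t = (-0.21257, +0.07778, +0.70236); u = 671.3·(-0.21257)/0.70236 + 338.3 = 135.1267, v = 773.7·(+0.07778)/0.70236 + 247.4 = 333.0776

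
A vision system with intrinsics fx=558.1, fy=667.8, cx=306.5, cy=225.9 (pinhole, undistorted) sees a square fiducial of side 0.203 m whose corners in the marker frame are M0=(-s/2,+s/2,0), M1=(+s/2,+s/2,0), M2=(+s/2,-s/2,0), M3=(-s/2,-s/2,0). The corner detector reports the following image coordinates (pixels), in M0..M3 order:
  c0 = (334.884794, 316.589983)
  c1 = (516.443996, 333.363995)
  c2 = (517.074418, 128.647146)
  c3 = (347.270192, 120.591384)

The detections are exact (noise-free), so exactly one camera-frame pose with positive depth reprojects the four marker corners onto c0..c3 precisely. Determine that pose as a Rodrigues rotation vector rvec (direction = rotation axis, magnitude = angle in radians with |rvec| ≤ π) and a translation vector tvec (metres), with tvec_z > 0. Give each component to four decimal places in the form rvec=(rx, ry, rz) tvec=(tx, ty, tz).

rvec=(-0.2285, 0.1202, 0.0742) tvec=(0.1423, -0.0046, 0.6572)

Intrinsics K: fx=558.1, fy=667.8, cx=306.5, cy=225.9
Marker side s = 0.203 m; corners in marker frame (Z=0):
  M0 = (-0.1015, +0.1015, 0)
  M1 = (+0.1015, +0.1015, 0)
  M2 = (+0.1015, -0.1015, 0)
  M3 = (-0.1015, -0.1015, 0)
Detected image corners:
  c0 = (334.884794, 316.589983) px
  c1 = (516.443996, 333.363995) px
  c2 = (517.074418, 128.647146) px
  c3 = (347.270192, 120.591384) px
Planar DLT: solve 8×8 A·h = b for H (H[2,2]=1):
  H  [+781.44865 -177.07686 +427.30451]
  H  [+16.92823 +910.85544 +221.25183]
  H  [-0.19348 -0.33678 +1.00000]
B = K⁻¹H; ‖b₁‖=1.521539, ‖b₂‖=1.521539; λ = 2/(‖b₁‖+‖b₂‖) = 0.657229, sign → tz>0 ⇒ λ=+0.657229
r₁ = λ·B[:,0] = (+0.99008,+0.05968,-0.12716); r₂ = λ·B[:,1] = (-0.08697,+0.97131,-0.22134)
r₃ = r₁×r₂ = (+0.11031,+0.23020,+0.96687); SVD([r₁ r₂ r₃]) → R = UVᵀ:
  R  [+0.99008 -0.08697 +0.11031]
  R  [+0.05968 +0.97131 +0.23020]
  R  [-0.12716 -0.22134 +0.96687]
t = (+0.14226, -0.00457, +0.65723) m
tr R = 2.928266; θ = arccos((tr R − 1)/2) = 0.268639 rad = 15.392°
axis k = ((R−Rᵀ)₃₂, (R−Rᵀ)₁₃, (R−Rᵀ)₂₁) / (2 sinθ) = (-0.850623, +0.447348, +0.276260)
rvec = θ·k = (-0.228510, +0.120175, +0.074214)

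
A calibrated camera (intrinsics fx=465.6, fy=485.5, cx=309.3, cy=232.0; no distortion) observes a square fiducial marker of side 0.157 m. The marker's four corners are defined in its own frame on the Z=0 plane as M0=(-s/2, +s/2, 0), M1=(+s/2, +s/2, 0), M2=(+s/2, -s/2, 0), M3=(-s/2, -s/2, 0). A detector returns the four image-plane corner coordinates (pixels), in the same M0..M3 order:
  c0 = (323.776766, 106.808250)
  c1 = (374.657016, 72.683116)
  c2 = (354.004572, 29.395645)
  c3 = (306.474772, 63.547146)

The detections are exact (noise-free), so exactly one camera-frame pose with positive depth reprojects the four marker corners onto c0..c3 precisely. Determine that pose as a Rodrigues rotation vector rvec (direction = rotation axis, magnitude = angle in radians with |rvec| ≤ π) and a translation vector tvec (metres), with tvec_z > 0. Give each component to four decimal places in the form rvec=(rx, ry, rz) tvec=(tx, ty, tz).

rvec=(-0.3606, 0.4406, -0.4085) tvec=(0.0804, -0.4265, 1.2618)

Intrinsics K: fx=465.6, fy=485.5, cx=309.3, cy=232.0
Marker side s = 0.157 m; corners in marker frame (Z=0):
  M0 = (-0.0785, +0.0785, 0)
  M1 = (+0.0785, +0.0785, 0)
  M2 = (+0.0785, -0.0785, 0)
  M3 = (-0.0785, -0.0785, 0)
Detected image corners:
  c0 = (323.776766, 106.808250) px
  c1 = (374.657016, 72.683116) px
  c2 = (354.004572, 29.395645) px
  c3 = (306.474772, 63.547146) px
Planar DLT: solve 8×8 A·h = b for H (H[2,2]=1):
  H  [+222.99918 +8.07149 +338.96907]
  H  [-235.51312 +253.06062 +67.90117]
  H  [-0.26530 -0.33138 +1.00000]
B = K⁻¹H; ‖b₁‖=0.792498, ‖b₂‖=0.792498; λ = 2/(‖b₁‖+‖b₂‖) = 1.261832, sign → tz>0 ⇒ λ=+1.261832
r₁ = λ·B[:,0] = (+0.82674,-0.45214,-0.33477); r₂ = λ·B[:,1] = (+0.29965,+0.85753,-0.41815)
r₃ = r₁×r₂ = (+0.47613,+0.24539,+0.84444); SVD([r₁ r₂ r₃]) → R = UVᵀ:
  R  [+0.82674 +0.29965 +0.47613]
  R  [-0.45214 +0.85753 +0.24539]
  R  [-0.33477 -0.41815 +0.84444]
t = (+0.08041, -0.42650, +1.26183) m
tr R = 2.528714; θ = arccos((tr R − 1)/2) = 0.700753 rad = 40.150°
axis k = ((R−Rᵀ)₃₂, (R−Rᵀ)₁₃, (R−Rᵀ)₂₁) / (2 sinθ) = (-0.514536, +0.628808, -0.582969)
rvec = θ·k = (-0.360562, +0.440639, -0.408517)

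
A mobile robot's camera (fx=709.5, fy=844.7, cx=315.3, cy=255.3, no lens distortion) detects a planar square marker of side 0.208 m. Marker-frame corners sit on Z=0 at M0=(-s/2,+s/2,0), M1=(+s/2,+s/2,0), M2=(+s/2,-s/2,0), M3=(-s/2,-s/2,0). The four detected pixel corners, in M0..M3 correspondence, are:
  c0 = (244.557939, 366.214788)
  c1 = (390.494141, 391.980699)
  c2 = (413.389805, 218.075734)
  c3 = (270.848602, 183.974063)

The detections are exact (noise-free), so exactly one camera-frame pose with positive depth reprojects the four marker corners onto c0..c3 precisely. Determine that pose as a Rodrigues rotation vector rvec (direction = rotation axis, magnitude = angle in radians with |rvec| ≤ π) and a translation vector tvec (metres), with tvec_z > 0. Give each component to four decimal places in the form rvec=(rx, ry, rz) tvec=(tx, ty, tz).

Intrinsics K: fx=709.5, fy=844.7, cx=315.3, cy=255.3
Marker side s = 0.208 m; corners in marker frame (Z=0):
  M0 = (-0.1040, +0.1040, 0)
  M1 = (+0.1040, +0.1040, 0)
  M2 = (+0.1040, -0.1040, 0)
  M3 = (-0.1040, -0.1040, 0)
Detected image corners:
  c0 = (244.557939, 366.214788) px
  c1 = (390.494141, 391.980699) px
  c2 = (413.389805, 218.075734) px
  c3 = (270.848602, 183.974063) px
Planar DLT: solve 8×8 A·h = b for H (H[2,2]=1):
  H  [+771.65198 -142.01453 +331.69525]
  H  [+212.88803 +834.53625 +289.75742]
  H  [+0.23727 -0.07270 +1.00000]
B = K⁻¹H; ‖b₁‖=1.026373, ‖b₂‖=1.026373; λ = 2/(‖b₁‖+‖b₂‖) = 0.974304, sign → tz>0 ⇒ λ=+0.974304
r₁ = λ·B[:,0] = (+0.95692,+0.17568,+0.23118); r₂ = λ·B[:,1] = (-0.16354,+0.98399,-0.07084)
r₃ = r₁×r₂ = (-0.23992,+0.02998,+0.97033); SVD([r₁ r₂ r₃]) → R = UVᵀ:
  R  [+0.95692 -0.16354 -0.23992]
  R  [+0.17568 +0.98399 +0.02998]
  R  [+0.23118 -0.07084 +0.97033]
t = (+0.02251, +0.03974, +0.97430) m
tr R = 2.911239; θ = arccos((tr R − 1)/2) = 0.299042 rad = 17.134°
axis k = ((R−Rᵀ)₃₂, (R−Rᵀ)₁₃, (R−Rᵀ)₂₁) / (2 sinθ) = (-0.171101, -0.799543, +0.575721)
rvec = θ·k = (-0.051166, -0.239097, +0.172165)

rvec=(-0.0512, -0.2391, 0.1722) tvec=(0.0225, 0.0397, 0.9743)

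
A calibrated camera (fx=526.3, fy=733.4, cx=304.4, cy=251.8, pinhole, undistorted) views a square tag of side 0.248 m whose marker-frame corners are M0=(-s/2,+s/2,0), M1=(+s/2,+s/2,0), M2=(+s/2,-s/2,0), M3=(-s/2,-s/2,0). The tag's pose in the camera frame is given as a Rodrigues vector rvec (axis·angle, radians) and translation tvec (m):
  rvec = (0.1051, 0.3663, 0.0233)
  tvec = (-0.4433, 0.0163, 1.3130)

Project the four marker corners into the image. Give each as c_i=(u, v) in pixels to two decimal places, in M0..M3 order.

Intrinsics K: fx=526.3, fy=733.4, cx=304.4, cy=251.8
Marker side s = 0.248 m; corners in marker frame (Z=0):
  M0 = (-0.1240, +0.1240, 0)
  M1 = (+0.1240, +0.1240, 0)
  M2 = (+0.1240, -0.1240, 0)
  M3 = (-0.1240, -0.1240, 0)
rvec = (0.1051, 0.3663, 0.0233), |rvec| = θ = 0.38179 rad = 21.875°
Rodrigues: sinθ=0.37258, 1−cosθ=0.07200; R = I + sinθ·[k]× + (1−cosθ)·[k]×²:
    [+0.93345 -0.00372 +0.35868]
    [+0.04175 +0.99428 -0.09835]
    [-0.35626 +0.10678 +0.92827]
t = (-0.4433, 0.0163, 1.3130) m
M0: Pc = R·M0+t = (-0.55951, +0.13441, +1.37042); u = 526.3·(-0.55951)/1.37042 + 304.4 = 89.5237, v = 733.4·(+0.13441)/1.37042 + 251.8 = 323.7330
M1: Pc = R·M1+t = (-0.32801, +0.14477, +1.28207); u = 526.3·(-0.32801)/1.28207 + 304.4 = 169.7475, v = 733.4·(+0.14477)/1.28207 + 251.8 = 334.6138
M2: Pc = R·M2+t = (-0.32709, -0.10181, +1.25558); u = 526.3·(-0.32709)/1.25558 + 304.4 = 167.2944, v = 733.4·(-0.10181)/1.25558 + 251.8 = 192.3301
M3: Pc = R·M3+t = (-0.55859, -0.11217, +1.34393); u = 526.3·(-0.55859)/1.34393 + 304.4 = 85.6511, v = 733.4·(-0.11217)/1.34393 + 251.8 = 190.5888

c0=(89.52, 323.73) c1=(169.75, 334.61) c2=(167.29, 192.33) c3=(85.65, 190.59)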